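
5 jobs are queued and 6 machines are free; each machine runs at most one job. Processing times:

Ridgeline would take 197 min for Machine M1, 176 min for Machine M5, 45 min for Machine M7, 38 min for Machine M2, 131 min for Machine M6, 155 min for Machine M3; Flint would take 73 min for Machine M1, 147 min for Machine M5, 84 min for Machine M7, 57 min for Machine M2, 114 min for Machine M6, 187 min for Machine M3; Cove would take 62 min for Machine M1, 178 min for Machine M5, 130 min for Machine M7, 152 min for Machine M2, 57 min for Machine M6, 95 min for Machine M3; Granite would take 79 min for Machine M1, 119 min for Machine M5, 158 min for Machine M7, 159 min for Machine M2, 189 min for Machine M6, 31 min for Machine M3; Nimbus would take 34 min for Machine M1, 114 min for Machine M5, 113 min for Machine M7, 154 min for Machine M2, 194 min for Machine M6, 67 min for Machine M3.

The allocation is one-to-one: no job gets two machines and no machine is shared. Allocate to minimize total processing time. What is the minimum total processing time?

Min total: 224 min

Optimal: Ridgeline→Machine M7 (45 min), Flint→Machine M2 (57 min), Cove→Machine M6 (57 min), Granite→Machine M3 (31 min), Nimbus→Machine M1 (34 min) — total 45+57+57+31+34 = 224 min.
Column-greedy (each machine in turn goes to its cheapest remaining job) gives 312 min, worse by 88.
Swapping Nimbus↔Cove (Nimbus→Machine M6 194 min, Cove→Machine M1 62 min) adds 165.
Every other assignment is strictly worse.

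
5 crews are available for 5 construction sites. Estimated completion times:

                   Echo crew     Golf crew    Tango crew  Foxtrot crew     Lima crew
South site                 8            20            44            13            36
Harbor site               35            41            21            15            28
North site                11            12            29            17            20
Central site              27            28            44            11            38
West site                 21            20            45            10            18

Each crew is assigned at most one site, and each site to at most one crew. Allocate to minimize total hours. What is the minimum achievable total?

Minimum total: 70 hours

This is the linear assignment problem.
Optimal: Echo crew→South site (8 hours), Golf crew→North site (12 hours), Tango crew→Harbor site (21 hours), Foxtrot crew→Central site (11 hours), Lima crew→West site (18 hours) — total 8+12+21+11+18 = 70 hours.
Min-entry greedy (repeatedly take the single cheapest remaining cell) gives 89 hours, worse by 19.
Swapping Golf crew↔Foxtrot crew (Golf crew→Central site 28 hours, Foxtrot crew→North site 17 hours) adds 22.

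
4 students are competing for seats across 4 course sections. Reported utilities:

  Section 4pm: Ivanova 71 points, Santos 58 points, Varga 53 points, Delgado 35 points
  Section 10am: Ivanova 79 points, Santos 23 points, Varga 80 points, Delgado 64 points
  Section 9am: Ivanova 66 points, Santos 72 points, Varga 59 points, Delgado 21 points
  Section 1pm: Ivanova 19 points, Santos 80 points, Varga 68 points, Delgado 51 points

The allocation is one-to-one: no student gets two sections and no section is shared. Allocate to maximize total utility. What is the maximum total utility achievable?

Treat this as an assignment problem: match each student to one section.
Optimal: Ivanova→Section 4pm (71 points), Santos→Section 9am (72 points), Varga→Section 1pm (68 points), Delgado→Section 10am (64 points) — total 71+72+68+64 = 275 points.
Row-greedy (each student in turn takes its best remaining section) gives 253 points, worse by 22.
Checked against all permutations: 275 points is optimal.

Maximum total: 275 points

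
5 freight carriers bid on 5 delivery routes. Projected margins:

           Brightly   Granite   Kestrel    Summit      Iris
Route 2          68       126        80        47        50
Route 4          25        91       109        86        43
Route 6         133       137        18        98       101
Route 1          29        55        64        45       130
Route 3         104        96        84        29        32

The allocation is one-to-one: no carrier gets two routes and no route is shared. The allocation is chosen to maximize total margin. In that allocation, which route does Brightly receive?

This is a one-to-one assignment (maximum-weight bipartite matching).
Optimal: Brightly→Route 3 ($104k), Granite→Route 2 ($126k), Kestrel→Route 4 ($109k), Summit→Route 6 ($98k), Iris→Route 1 ($130k) — total 104+126+109+98+130 = $567k.
Row-greedy (each carrier in turn takes its best remaining route) gives $445k, worse by 122.
Next-best assignment: Brightly→Route 6, Granite→Route 2, Kestrel→Route 3, Summit→Route 4, Iris→Route 1 = $559k.
Brightly's own top route is Route 6 ($133k), but forcing Brightly→Route 6 and reassigning the rest optimally gives only $559k — worse by 8.

Brightly receives Route 3.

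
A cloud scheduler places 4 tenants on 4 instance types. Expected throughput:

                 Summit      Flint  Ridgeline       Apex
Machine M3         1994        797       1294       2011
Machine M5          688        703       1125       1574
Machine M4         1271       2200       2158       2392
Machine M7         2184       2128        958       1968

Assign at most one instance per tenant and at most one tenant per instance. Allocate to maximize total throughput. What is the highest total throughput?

Optimal: Summit→Machine M3 (1994 ops/s), Flint→Machine M7 (2128 ops/s), Ridgeline→Machine M4 (2158 ops/s), Apex→Machine M5 (1574 ops/s) — total 1994+2128+2158+1574 = 7854 ops/s.
Max-entry greedy (repeatedly take the single best remaining cell) gives 6573 ops/s, worse by 1281.
Checked against all permutations: 7854 ops/s is optimal.

Maximum total: 7854 ops/s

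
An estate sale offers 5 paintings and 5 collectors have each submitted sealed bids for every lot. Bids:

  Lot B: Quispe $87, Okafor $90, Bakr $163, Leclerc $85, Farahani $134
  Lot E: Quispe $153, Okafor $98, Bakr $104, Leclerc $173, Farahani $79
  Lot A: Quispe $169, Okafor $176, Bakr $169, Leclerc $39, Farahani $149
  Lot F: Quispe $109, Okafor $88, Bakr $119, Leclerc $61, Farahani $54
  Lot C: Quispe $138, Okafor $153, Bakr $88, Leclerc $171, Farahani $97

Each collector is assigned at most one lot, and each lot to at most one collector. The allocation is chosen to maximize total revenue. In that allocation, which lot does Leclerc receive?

Leclerc receives Lot C.

Optimal: Quispe→Lot E ($153), Okafor→Lot A ($176), Bakr→Lot F ($119), Leclerc→Lot C ($171), Farahani→Lot B ($134) — total 153+176+119+171+134 = $753.
Next-best assignment: Quispe→Lot A, Okafor→Lot C, Bakr→Lot F, Leclerc→Lot E, Farahani→Lot B = $748.
Every other assignment is strictly worse.
Leclerc's own top lot is Lot E ($173), but forcing Leclerc→Lot E and reassigning the rest optimally gives only $748 — worse by 5.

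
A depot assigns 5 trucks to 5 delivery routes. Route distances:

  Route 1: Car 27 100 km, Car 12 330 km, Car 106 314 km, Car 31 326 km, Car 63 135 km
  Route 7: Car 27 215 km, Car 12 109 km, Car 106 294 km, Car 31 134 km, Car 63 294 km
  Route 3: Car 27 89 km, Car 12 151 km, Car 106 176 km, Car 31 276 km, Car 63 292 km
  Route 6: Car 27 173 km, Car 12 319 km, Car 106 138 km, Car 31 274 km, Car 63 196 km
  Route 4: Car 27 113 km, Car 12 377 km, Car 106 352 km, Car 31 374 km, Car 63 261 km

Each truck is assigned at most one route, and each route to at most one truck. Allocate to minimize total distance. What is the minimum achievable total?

This is the linear assignment problem.
Optimal: Car 27→Route 4 (113 km), Car 12→Route 3 (151 km), Car 106→Route 6 (138 km), Car 31→Route 7 (134 km), Car 63→Route 1 (135 km) — total 113+151+138+134+135 = 671 km.
Column-greedy (each route in turn goes to its cheapest remaining truck) gives 955 km, worse by 284.
Swapping Car 12↔Car 31 (Car 12→Route 7 109 km, Car 31→Route 3 276 km) adds 100.

Min total: 671 km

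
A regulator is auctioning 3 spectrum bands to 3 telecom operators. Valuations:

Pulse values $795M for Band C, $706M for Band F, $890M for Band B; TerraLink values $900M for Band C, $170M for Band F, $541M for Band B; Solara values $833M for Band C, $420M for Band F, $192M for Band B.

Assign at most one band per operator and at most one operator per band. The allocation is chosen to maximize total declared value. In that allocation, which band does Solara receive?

Optimal: Pulse→Band B ($890M), TerraLink→Band C ($900M), Solara→Band F ($420M) — total 890+900+420 = $2210M.
Column-greedy (each band in turn goes to its best remaining operator) gives $1798M, worse by 412.
Solara's own top band is Band C ($833M), but forcing Solara→Band C and reassigning the rest optimally gives only $2080M — worse by 130.

Solara receives Band F.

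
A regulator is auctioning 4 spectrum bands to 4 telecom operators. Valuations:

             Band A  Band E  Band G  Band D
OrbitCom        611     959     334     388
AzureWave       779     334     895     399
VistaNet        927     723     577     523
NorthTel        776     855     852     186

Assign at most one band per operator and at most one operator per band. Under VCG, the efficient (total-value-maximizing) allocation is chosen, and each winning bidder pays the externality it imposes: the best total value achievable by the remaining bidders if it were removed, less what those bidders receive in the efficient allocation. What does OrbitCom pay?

OrbitCom pays $483M.

Efficient allocation: OrbitCom→Band E ($959M), AzureWave→Band G ($895M), VistaNet→Band D ($523M), NorthTel→Band A ($776M); total welfare W = $3153M.
OrbitCom receives Band E at value $959M, so the others get W − 959 = $2194M.
Without OrbitCom: best allocation of the remaining 3 bidders over all 4 bands is AzureWave→Band G ($895M), VistaNet→Band A ($927M), NorthTel→Band E ($855M), total $2677M.
VCG payment = (others' best without OrbitCom) − (others' welfare with OrbitCom) = 2677 − 2194 = $483M.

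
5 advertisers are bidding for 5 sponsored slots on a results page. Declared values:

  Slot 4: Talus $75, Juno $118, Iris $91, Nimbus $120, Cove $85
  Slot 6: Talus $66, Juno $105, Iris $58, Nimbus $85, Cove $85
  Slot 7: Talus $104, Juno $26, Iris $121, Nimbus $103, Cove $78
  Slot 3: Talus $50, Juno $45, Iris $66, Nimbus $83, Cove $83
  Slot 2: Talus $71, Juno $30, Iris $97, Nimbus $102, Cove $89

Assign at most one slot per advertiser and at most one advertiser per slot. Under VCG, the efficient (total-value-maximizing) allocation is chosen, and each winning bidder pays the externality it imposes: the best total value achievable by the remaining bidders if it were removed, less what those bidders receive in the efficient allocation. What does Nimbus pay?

Nimbus pays $15.

Efficient allocation: Talus→Slot 7 ($104), Juno→Slot 6 ($105), Iris→Slot 2 ($97), Nimbus→Slot 4 ($120), Cove→Slot 3 ($83); total welfare W = $509.
Nimbus receives Slot 4 at value $120, so the others get W − 120 = $389.
Without Nimbus: best allocation of the remaining 4 bidders over all 5 slots is Talus→Slot 7 ($104), Juno→Slot 4 ($118), Iris→Slot 2 ($97), Cove→Slot 6 ($85), total $404.
VCG payment = (others' best without Nimbus) − (others' welfare with Nimbus) = 404 − 389 = $15.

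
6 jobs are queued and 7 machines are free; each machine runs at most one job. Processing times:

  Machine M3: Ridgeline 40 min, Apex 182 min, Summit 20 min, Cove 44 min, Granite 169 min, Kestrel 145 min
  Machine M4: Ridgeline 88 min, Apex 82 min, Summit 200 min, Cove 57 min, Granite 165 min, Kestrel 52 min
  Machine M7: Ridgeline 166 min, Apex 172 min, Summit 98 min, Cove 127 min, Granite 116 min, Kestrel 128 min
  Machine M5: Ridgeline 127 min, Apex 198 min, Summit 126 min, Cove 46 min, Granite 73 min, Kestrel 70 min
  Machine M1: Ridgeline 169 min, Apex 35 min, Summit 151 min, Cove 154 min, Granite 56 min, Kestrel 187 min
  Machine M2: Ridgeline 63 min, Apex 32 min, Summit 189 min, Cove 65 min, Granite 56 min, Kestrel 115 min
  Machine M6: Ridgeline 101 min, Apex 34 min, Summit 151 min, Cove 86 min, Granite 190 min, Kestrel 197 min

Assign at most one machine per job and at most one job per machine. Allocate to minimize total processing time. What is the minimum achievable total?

Optimal: Ridgeline→Machine M2 (63 min), Apex→Machine M6 (34 min), Summit→Machine M3 (20 min), Cove→Machine M5 (46 min), Granite→Machine M1 (56 min), Kestrel→Machine M4 (52 min) — total 63+34+20+46+56+52 = 271 min.

Minimum total: 271 min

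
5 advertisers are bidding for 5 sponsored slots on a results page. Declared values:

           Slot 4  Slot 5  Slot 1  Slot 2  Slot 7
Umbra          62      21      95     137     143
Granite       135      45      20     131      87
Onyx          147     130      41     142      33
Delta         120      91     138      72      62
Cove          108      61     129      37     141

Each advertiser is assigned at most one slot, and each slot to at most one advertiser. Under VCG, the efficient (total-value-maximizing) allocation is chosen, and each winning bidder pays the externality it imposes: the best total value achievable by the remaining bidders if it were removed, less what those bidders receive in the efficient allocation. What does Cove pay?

Cove pays $19.

Efficient allocation: Umbra→Slot 2 ($137), Granite→Slot 4 ($135), Onyx→Slot 5 ($130), Delta→Slot 1 ($138), Cove→Slot 7 ($141); total welfare W = $681.
Cove receives Slot 7 at value $141, so the others get W − 141 = $540.
Without Cove: best allocation of the remaining 4 bidders over all 5 slots is Umbra→Slot 7 ($143), Granite→Slot 2 ($131), Onyx→Slot 4 ($147), Delta→Slot 1 ($138), total $559.
VCG payment = (others' best without Cove) − (others' welfare with Cove) = 559 − 540 = $19.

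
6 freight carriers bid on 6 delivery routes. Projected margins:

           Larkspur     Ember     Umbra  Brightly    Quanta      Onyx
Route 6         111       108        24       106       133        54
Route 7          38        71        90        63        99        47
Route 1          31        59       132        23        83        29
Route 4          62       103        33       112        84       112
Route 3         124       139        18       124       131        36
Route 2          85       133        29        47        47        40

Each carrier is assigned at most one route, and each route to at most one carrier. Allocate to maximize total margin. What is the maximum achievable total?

This is the linear assignment problem.
Optimal: Larkspur→Route 6 ($111k), Ember→Route 2 ($133k), Umbra→Route 1 ($132k), Brightly→Route 3 ($124k), Quanta→Route 7 ($99k), Onyx→Route 4 ($112k) — total 111+133+132+124+99+112 = $711k.
Max-entry greedy (repeatedly take the single best remaining cell) gives $648k, worse by 63.
Next-best assignment: Larkspur→Route 3, Ember→Route 2, Umbra→Route 1, Brightly→Route 6, Quanta→Route 7, Onyx→Route 4 = $706k.
Every other assignment is strictly worse.

Maximum total: $711k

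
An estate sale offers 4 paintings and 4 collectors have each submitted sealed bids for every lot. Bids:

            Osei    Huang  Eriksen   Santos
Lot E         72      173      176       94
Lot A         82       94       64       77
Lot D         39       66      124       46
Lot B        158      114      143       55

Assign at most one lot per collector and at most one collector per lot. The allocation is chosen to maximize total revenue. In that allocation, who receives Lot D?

Optimal: Osei→Lot B ($158), Huang→Lot E ($173), Eriksen→Lot D ($124), Santos→Lot A ($77) — total 158+173+124+77 = $532.
Max-entry greedy (repeatedly take the single best remaining cell) gives $474, worse by 58.
Next-best assignment: Osei→Lot B, Huang→Lot D, Eriksen→Lot E, Santos→Lot A = $477.
Eriksen's own top lot is Lot E ($176), but forcing Eriksen→Lot E and reassigning the rest optimally gives only $477 — worse by 55.

Eriksen receives Lot D.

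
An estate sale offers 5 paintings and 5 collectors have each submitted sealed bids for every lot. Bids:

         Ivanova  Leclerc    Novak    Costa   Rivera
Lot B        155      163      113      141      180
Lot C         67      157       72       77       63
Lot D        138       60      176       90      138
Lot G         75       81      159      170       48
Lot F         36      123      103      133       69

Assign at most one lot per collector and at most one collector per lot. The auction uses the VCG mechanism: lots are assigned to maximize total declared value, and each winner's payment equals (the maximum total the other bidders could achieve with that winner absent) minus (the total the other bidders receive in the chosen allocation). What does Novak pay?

Efficient allocation: Ivanova→Lot D ($138), Leclerc→Lot C ($157), Novak→Lot G ($159), Costa→Lot F ($133), Rivera→Lot B ($180); total welfare W = $767.
Novak receives Lot G at value $159, so the others get W − 159 = $608.
Without Novak: best allocation of the remaining 4 bidders over all 5 lots is Ivanova→Lot D ($138), Leclerc→Lot C ($157), Costa→Lot G ($170), Rivera→Lot B ($180), total $645.
VCG payment = (others' best without Novak) − (others' welfare with Novak) = 645 − 608 = $37.

Novak pays $37.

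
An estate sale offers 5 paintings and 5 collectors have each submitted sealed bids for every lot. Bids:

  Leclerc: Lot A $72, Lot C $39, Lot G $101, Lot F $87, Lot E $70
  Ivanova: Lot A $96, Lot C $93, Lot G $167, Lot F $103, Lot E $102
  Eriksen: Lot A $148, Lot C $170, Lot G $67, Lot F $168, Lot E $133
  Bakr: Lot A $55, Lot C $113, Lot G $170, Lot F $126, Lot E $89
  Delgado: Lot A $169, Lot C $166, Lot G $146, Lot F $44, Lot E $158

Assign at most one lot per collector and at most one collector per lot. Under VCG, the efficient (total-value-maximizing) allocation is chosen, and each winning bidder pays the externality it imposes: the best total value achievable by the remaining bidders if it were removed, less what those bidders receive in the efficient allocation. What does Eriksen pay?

Efficient allocation: Leclerc→Lot E ($70), Ivanova→Lot G ($167), Eriksen→Lot C ($170), Bakr→Lot F ($126), Delgado→Lot A ($169); total welfare W = $702.
Eriksen receives Lot C at value $170, so the others get W − 170 = $532.
Without Eriksen: best allocation of the remaining 4 bidders over all 5 lots is Leclerc→Lot F ($87), Ivanova→Lot G ($167), Bakr→Lot C ($113), Delgado→Lot A ($169), total $536.
VCG payment = (others' best without Eriksen) − (others' welfare with Eriksen) = 536 − 532 = $4.

Eriksen pays $4.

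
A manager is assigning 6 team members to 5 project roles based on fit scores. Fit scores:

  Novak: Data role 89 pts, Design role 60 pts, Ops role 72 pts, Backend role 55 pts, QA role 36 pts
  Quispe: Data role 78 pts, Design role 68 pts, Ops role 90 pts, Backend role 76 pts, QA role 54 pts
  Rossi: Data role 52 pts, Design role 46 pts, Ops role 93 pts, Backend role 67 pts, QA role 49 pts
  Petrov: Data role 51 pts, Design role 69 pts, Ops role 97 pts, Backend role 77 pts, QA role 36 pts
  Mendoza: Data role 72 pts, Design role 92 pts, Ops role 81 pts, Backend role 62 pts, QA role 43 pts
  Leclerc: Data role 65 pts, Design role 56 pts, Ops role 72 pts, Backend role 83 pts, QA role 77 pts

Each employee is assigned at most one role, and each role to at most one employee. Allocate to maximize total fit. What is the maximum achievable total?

Optimal: Novak→Data role (89 pts), Mendoza→Design role (92 pts), Petrov→Ops role (97 pts), Quispe→Backend role (76 pts), Leclerc→QA role (77 pts) — total 89+92+97+76+77 = 431 pts.

Maximum total: 431 pts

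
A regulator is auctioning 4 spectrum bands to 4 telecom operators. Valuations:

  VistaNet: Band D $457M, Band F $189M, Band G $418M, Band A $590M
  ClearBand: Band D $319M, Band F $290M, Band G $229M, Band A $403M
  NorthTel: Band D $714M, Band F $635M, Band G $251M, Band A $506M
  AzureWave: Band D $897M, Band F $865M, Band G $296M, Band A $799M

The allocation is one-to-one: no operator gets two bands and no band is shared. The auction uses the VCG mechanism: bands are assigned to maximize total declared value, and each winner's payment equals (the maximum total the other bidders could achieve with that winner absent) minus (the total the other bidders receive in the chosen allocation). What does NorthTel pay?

Efficient allocation: VistaNet→Band G ($418M), ClearBand→Band A ($403M), NorthTel→Band D ($714M), AzureWave→Band F ($865M); total welfare W = $2400M.
NorthTel receives Band D at value $714M, so the others get W − 714 = $1686M.
Without NorthTel: best allocation of the remaining 3 bidders over all 4 bands is VistaNet→Band A ($590M), ClearBand→Band F ($290M), AzureWave→Band D ($897M), total $1777M.
VCG payment = (others' best without NorthTel) − (others' welfare with NorthTel) = 1777 − 1686 = $91M.

NorthTel pays $91M.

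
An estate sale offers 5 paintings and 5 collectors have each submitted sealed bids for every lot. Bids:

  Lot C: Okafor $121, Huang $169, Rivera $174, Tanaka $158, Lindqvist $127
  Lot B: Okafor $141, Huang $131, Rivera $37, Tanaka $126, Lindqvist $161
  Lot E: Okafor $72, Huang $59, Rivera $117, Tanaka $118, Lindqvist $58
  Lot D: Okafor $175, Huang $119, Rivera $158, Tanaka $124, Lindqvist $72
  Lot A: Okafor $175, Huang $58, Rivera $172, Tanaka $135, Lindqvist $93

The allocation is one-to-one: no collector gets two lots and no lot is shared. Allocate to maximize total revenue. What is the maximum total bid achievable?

Treat this as an assignment problem: match each collector to one lot.
Optimal: Okafor→Lot D ($175), Huang→Lot C ($169), Rivera→Lot A ($172), Tanaka→Lot E ($118), Lindqvist→Lot B ($161) — total 175+169+172+118+161 = $795.
Row-greedy (each collector in turn takes its best remaining lot) gives $700, worse by 95.
No other one-to-one assignment exceeds $795.

Max total: $795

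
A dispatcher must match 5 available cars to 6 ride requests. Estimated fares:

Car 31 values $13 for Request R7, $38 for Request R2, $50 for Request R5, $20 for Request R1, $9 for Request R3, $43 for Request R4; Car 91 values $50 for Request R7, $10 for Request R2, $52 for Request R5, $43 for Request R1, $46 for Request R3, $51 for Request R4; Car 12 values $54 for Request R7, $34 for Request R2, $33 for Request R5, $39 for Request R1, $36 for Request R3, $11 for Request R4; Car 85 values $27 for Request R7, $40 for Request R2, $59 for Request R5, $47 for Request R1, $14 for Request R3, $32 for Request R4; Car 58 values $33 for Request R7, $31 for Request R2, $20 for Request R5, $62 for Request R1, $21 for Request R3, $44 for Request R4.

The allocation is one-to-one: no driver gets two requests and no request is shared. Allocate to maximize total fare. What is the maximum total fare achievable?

Max total: $264

Optimal: Car 31→Request R2 ($38), Car 91→Request R4 ($51), Car 12→Request R7 ($54), Car 85→Request R5 ($59), Car 58→Request R1 ($62) — total 38+51+54+59+62 = $264.
Row-greedy (each driver in turn takes its best remaining request) gives $233, worse by 31.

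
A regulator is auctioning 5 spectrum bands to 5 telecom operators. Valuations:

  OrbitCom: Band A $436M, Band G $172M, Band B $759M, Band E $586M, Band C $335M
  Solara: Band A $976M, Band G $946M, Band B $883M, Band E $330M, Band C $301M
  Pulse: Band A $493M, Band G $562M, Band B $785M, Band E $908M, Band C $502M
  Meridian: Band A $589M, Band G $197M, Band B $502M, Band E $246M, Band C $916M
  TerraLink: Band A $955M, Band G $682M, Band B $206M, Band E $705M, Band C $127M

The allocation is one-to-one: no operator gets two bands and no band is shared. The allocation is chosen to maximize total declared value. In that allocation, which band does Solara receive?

This is the linear assignment problem.
Optimal: OrbitCom→Band B ($759M), Solara→Band G ($946M), Pulse→Band E ($908M), Meridian→Band C ($916M), TerraLink→Band A ($955M) — total 759+946+908+916+955 = $4484M.
Row-greedy (each operator in turn takes its best remaining band) gives $4241M, worse by 243.
Next-best assignment: OrbitCom→Band B, Solara→Band A, Pulse→Band E, Meridian→Band C, TerraLink→Band G = $4241M.
Solara's own top band is Band A ($976M), but forcing Solara→Band A and reassigning the rest optimally gives only $4241M — worse by 243.

Solara receives Band G.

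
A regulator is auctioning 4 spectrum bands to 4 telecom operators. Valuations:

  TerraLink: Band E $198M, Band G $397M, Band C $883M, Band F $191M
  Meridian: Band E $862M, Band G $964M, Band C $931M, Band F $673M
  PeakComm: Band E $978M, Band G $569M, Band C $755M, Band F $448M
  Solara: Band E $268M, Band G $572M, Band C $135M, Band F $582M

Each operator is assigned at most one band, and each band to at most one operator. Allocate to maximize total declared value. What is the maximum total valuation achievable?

Optimal: TerraLink→Band C ($883M), Meridian→Band G ($964M), PeakComm→Band E ($978M), Solara→Band F ($582M) — total 883+964+978+582 = $3407M.
Every other assignment is strictly worse.

Max total: $3407M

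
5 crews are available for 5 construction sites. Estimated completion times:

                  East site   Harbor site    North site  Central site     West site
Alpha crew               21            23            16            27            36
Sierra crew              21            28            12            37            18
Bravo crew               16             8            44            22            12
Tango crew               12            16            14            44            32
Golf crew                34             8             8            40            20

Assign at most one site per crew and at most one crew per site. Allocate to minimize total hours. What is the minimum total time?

Minimum total: 71 hours

Optimal: Alpha crew→Central site (27 hours), Sierra crew→North site (12 hours), Bravo crew→West site (12 hours), Tango crew→East site (12 hours), Golf crew→Harbor site (8 hours) — total 27+12+12+12+8 = 71 hours.
Min-entry greedy (repeatedly take the single cheapest remaining cell) gives 73 hours, worse by 2.
Every other assignment is strictly worse.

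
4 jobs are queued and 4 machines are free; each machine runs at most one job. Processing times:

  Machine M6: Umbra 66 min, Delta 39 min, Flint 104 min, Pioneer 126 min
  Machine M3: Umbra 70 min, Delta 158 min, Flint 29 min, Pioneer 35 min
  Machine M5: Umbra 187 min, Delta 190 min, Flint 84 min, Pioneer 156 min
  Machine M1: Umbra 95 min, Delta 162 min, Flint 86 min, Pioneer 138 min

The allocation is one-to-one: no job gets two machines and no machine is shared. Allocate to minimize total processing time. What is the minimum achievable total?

Min total: 253 min

Treat this as an assignment problem: match each job to one machine.
Optimal: Umbra→Machine M1 (95 min), Delta→Machine M6 (39 min), Flint→Machine M5 (84 min), Pioneer→Machine M3 (35 min) — total 95+39+84+35 = 253 min.
Next-best assignment: Umbra→Machine M1, Delta→Machine M6, Flint→Machine M3, Pioneer→Machine M5 = 319 min.
No other one-to-one assignment undercuts 253 min.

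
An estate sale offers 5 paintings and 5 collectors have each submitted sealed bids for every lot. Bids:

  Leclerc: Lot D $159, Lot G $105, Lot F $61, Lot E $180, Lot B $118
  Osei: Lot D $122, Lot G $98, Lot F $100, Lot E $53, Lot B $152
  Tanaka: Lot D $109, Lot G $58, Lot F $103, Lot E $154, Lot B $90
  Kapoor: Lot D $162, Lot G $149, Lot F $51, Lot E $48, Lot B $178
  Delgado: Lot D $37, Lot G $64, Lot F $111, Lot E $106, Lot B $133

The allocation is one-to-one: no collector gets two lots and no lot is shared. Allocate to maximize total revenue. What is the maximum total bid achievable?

Maximum total: $725

Optimal: Leclerc→Lot D ($159), Osei→Lot B ($152), Tanaka→Lot E ($154), Kapoor→Lot G ($149), Delgado→Lot F ($111) — total 159+152+154+149+111 = $725.
Max-entry greedy (repeatedly take the single best remaining cell) gives $649, worse by 76.
Swapping Leclerc↔Delgado (Leclerc→Lot F $61, Delgado→Lot D $37) loses 172.
No other one-to-one assignment exceeds $725.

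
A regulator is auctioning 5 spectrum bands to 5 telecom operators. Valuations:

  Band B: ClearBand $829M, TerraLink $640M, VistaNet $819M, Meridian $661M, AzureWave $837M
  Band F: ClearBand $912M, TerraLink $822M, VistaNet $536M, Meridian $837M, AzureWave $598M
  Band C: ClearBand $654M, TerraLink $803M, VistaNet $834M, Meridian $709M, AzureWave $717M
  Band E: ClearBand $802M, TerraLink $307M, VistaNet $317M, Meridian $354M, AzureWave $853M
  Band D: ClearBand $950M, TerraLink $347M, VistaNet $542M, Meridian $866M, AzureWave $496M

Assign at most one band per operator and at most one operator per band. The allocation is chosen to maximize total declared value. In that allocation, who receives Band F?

Optimal: ClearBand→Band D ($950M), TerraLink→Band C ($803M), VistaNet→Band B ($819M), Meridian→Band F ($837M), AzureWave→Band E ($853M) — total 950+803+819+837+853 = $4262M.
Column-greedy (each band in turn goes to its best remaining operator) gives $3284M, worse by 978.
Meridian's own top band is Band D ($866M), but forcing Meridian→Band D and reassigning the rest optimally gives only $4253M — worse by 9.

Meridian receives Band F.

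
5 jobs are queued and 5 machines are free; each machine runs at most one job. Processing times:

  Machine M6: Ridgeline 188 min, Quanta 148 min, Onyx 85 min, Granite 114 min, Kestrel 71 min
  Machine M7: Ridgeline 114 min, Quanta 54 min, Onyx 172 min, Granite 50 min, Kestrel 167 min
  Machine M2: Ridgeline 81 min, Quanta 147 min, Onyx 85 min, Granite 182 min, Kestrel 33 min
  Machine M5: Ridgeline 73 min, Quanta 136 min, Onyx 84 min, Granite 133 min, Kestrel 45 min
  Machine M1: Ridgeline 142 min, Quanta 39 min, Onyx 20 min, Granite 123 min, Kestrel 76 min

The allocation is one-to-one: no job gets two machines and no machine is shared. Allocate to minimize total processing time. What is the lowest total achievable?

Min total: 280 min

This is the linear assignment problem.
Optimal: Ridgeline→Machine M5 (73 min), Quanta→Machine M1 (39 min), Onyx→Machine M6 (85 min), Granite→Machine M7 (50 min), Kestrel→Machine M2 (33 min) — total 73+39+85+50+33 = 280 min.
Min-entry greedy (repeatedly take the single cheapest remaining cell) gives 324 min, worse by 44.
Next-best assignment: Ridgeline→Machine M5, Quanta→Machine M7, Onyx→Machine M1, Granite→Machine M6, Kestrel→Machine M2 = 294 min.
Swapping Onyx↔Quanta (Onyx→Machine M1 20 min, Quanta→Machine M6 148 min) adds 44.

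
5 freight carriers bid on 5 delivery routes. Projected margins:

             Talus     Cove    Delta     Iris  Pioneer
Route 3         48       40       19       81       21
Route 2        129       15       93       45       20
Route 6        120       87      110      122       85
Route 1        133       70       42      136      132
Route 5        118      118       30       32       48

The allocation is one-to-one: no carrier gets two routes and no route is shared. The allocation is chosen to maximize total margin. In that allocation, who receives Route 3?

Iris receives Route 3.

This is a one-to-one assignment (maximum-weight bipartite matching).
Optimal: Talus→Route 2 ($129k), Cove→Route 5 ($118k), Delta→Route 6 ($110k), Iris→Route 3 ($81k), Pioneer→Route 1 ($132k) — total 129+118+110+81+132 = $570k.
Next-best assignment: Talus→Route 6, Cove→Route 5, Delta→Route 2, Iris→Route 3, Pioneer→Route 1 = $544k.
Swapping Iris↔Delta (Iris→Route 6 $122k, Delta→Route 3 $19k) loses 50.
Iris's own top route is Route 1 ($136k), but forcing Iris→Route 1 and reassigning the rest optimally gives only $514k — worse by 56.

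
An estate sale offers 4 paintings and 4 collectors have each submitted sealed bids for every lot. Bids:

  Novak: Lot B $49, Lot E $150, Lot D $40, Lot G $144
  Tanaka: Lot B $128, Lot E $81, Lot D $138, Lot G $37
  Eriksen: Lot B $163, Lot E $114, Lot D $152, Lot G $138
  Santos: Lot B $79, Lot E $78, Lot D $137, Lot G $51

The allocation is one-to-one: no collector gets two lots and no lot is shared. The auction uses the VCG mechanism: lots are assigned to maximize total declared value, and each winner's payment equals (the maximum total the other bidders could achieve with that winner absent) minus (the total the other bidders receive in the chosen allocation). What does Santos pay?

Efficient allocation: Novak→Lot E ($150), Tanaka→Lot B ($128), Eriksen→Lot G ($138), Santos→Lot D ($137); total welfare W = $553.
Santos receives Lot D at value $137, so the others get W − 137 = $416.
Without Santos: best allocation of the remaining 3 bidders over all 4 lots is Novak→Lot E ($150), Tanaka→Lot D ($138), Eriksen→Lot B ($163), total $451.
VCG payment = (others' best without Santos) − (others' welfare with Santos) = 451 − 416 = $35.

Santos pays $35.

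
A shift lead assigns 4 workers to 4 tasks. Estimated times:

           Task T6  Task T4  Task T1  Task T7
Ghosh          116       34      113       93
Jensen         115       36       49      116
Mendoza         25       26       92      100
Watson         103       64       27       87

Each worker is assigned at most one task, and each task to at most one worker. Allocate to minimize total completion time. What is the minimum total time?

This is a one-to-one assignment (minimum-cost bipartite matching).
Optimal: Ghosh→Task T7 (93 min), Jensen→Task T4 (36 min), Mendoza→Task T6 (25 min), Watson→Task T1 (27 min) — total 93+36+25+27 = 181 min.
Row-greedy (each worker in turn takes its cheapest remaining task) gives 195 min, worse by 14.

Min total: 181 min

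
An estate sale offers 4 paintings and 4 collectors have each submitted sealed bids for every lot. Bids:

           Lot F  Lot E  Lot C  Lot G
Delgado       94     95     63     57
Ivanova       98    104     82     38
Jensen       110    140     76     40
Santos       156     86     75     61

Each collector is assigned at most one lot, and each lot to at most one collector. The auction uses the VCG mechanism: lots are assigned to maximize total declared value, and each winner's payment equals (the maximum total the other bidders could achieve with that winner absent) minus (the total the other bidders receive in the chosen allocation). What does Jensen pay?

Efficient allocation: Delgado→Lot G ($57), Ivanova→Lot C ($82), Jensen→Lot E ($140), Santos→Lot F ($156); total welfare W = $435.
Jensen receives Lot E at value $140, so the others get W − 140 = $295.
Without Jensen: best allocation of the remaining 3 bidders over all 4 lots is Delgado→Lot E ($95), Ivanova→Lot C ($82), Santos→Lot F ($156), total $333.
VCG payment = (others' best without Jensen) − (others' welfare with Jensen) = 333 − 295 = $38.

Jensen pays $38.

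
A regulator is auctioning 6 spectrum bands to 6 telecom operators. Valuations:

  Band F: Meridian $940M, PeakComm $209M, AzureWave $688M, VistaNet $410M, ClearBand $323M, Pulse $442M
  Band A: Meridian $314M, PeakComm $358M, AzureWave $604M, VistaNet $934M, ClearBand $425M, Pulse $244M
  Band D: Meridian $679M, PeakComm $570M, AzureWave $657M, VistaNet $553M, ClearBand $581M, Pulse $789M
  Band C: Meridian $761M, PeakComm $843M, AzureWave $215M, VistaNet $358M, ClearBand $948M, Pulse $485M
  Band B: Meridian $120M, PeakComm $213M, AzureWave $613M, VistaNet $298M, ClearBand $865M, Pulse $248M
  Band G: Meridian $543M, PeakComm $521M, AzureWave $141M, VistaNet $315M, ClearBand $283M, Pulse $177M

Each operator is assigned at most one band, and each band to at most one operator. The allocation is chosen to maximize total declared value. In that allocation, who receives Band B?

AzureWave receives Band B.

Treat this as an assignment problem: match each operator to one band.
Optimal: Meridian→Band F ($940M), PeakComm→Band G ($521M), AzureWave→Band B ($613M), VistaNet→Band A ($934M), ClearBand→Band C ($948M), Pulse→Band D ($789M) — total 940+521+613+934+948+789 = $4745M.
Row-greedy (each operator in turn takes its best remaining band) gives $4416M, worse by 329.
Next-best assignment: Meridian→Band G, PeakComm→Band C, AzureWave→Band F, VistaNet→Band A, ClearBand→Band B, Pulse→Band D = $4662M.
AzureWave's own top band is Band F ($688M), but forcing AzureWave→Band F and reassigning the rest optimally gives only $4662M — worse by 83.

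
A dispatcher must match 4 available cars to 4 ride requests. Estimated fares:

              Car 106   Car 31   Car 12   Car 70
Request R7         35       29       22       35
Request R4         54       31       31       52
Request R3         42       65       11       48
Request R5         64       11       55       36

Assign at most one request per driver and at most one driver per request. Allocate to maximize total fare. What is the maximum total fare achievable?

Optimal: Car 106→Request R4 ($54), Car 31→Request R3 ($65), Car 12→Request R5 ($55), Car 70→Request R7 ($35) — total 54+65+55+35 = $209.
Row-greedy (each driver in turn takes its best remaining request) gives $195, worse by 14.

Max total: $209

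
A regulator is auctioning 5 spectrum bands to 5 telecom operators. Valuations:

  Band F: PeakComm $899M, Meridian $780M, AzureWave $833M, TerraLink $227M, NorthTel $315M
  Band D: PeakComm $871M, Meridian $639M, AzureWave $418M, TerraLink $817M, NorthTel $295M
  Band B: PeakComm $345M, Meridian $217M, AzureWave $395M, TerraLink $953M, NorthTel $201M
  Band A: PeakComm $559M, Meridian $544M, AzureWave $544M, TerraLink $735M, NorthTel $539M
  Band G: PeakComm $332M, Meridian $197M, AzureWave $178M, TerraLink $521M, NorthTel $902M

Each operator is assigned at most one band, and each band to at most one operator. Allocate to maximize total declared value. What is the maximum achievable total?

Max total: $4103M

Optimal: PeakComm→Band D ($871M), Meridian→Band A ($544M), AzureWave→Band F ($833M), TerraLink→Band B ($953M), NorthTel→Band G ($902M) — total 871+544+833+953+902 = $4103M.
Row-greedy (each operator in turn takes its best remaining band) gives $3937M, worse by 166.
No other one-to-one assignment exceeds $4103M.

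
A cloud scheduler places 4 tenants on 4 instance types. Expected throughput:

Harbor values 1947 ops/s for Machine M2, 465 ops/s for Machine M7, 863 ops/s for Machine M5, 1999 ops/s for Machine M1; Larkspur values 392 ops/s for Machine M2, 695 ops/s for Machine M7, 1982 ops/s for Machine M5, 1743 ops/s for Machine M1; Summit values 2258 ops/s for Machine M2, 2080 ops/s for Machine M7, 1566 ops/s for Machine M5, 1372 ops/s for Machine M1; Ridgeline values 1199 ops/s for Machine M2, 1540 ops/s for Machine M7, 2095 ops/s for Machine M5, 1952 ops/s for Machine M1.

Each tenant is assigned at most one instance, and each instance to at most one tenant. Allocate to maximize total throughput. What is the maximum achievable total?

Max total: 7961 ops/s

Optimal: Harbor→Machine M2 (1947 ops/s), Larkspur→Machine M5 (1982 ops/s), Summit→Machine M7 (2080 ops/s), Ridgeline→Machine M1 (1952 ops/s) — total 1947+1982+2080+1952 = 7961 ops/s.
Row-greedy (each tenant in turn takes its best remaining instance) gives 7779 ops/s, worse by 182.
Next-best assignment: Harbor→Machine M2, Larkspur→Machine M1, Summit→Machine M7, Ridgeline→Machine M5 = 7865 ops/s.
Swapping Summit↔Ridgeline (Summit→Machine M1 1372 ops/s, Ridgeline→Machine M7 1540 ops/s) loses 1120.
No other one-to-one assignment exceeds 7961 ops/s.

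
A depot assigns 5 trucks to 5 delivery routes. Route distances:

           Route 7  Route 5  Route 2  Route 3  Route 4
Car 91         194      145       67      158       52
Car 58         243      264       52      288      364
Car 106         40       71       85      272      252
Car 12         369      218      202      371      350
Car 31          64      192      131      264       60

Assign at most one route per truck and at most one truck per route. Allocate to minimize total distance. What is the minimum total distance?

Optimal: Car 91→Route 3 (158 km), Car 58→Route 2 (52 km), Car 106→Route 7 (40 km), Car 12→Route 5 (218 km), Car 31→Route 4 (60 km) — total 158+52+40+218+60 = 528 km.
Next-best assignment: Car 91→Route 4, Car 58→Route 2, Car 106→Route 5, Car 12→Route 3, Car 31→Route 7 = 610 km.
Checked against all permutations: 528 km is optimal.

Minimum total: 528 km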